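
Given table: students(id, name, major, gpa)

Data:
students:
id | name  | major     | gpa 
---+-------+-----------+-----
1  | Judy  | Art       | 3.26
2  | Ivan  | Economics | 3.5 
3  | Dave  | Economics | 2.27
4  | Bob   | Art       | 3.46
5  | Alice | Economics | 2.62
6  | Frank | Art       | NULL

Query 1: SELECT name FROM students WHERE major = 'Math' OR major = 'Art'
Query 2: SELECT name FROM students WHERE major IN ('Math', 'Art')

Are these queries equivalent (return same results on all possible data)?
Yes, equivalent

Both queries return: [('Bob',), ('Frank',), ('Judy',)]

Reason: OR vs IN are equivalent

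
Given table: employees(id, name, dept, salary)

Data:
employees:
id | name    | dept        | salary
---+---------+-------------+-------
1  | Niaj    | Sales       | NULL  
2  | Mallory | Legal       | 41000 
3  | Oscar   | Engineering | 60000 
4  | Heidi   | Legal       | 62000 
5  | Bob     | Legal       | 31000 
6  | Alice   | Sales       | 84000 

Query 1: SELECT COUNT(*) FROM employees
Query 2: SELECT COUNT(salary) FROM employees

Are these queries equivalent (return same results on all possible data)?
No, not equivalent

Query 1 returns: [(6,)]
Query 2 returns: [(5,)]

Reason: COUNT(*) includes NULLs, COUNT(column) excludes them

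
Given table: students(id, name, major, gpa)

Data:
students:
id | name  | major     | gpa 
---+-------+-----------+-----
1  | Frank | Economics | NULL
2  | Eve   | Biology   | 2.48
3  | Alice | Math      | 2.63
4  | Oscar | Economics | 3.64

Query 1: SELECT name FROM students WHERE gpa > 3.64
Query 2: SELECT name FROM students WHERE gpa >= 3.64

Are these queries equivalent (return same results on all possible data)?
No, not equivalent

Query 1 returns: []
Query 2 returns: [('Oscar',)]

Reason: > vs >= gives different results when gpa = 3.64 exists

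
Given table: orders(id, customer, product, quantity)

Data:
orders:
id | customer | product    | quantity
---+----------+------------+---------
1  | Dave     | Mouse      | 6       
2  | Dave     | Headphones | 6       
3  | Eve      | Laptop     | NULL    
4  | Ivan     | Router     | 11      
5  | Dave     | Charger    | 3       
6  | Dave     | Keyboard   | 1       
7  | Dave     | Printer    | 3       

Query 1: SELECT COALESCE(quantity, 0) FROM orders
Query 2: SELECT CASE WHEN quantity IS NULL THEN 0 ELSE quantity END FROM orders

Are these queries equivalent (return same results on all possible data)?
Yes, equivalent

Both queries return: [(0,), (1,), (3,), (3,), (6,), (6,), (11,)]

Reason: COALESCE vs CASE for NULL handling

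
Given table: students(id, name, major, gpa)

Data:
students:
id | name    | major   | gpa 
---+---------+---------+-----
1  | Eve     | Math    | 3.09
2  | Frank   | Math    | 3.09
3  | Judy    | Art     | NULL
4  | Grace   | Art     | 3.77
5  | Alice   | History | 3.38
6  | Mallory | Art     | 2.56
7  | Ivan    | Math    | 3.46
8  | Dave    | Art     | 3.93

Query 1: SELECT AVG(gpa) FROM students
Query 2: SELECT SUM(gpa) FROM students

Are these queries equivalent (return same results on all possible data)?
No, not equivalent

Query 1 returns: [(3.325714285714286,)]
Query 2 returns: [(23.28,)]

Reason: AVG vs SUM give different aggregate values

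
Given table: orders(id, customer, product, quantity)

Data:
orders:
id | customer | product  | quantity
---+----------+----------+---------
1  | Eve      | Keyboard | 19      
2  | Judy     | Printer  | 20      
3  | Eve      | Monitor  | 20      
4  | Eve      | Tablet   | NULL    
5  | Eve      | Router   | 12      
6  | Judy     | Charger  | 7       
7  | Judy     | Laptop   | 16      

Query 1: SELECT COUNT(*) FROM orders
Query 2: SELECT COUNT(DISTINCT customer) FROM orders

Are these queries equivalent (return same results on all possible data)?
No, not equivalent

Query 1 returns: [(7,)]
Query 2 returns: [(2,)]

Reason: COUNT(*) counts rows, COUNT(DISTINCT customer) counts unique customers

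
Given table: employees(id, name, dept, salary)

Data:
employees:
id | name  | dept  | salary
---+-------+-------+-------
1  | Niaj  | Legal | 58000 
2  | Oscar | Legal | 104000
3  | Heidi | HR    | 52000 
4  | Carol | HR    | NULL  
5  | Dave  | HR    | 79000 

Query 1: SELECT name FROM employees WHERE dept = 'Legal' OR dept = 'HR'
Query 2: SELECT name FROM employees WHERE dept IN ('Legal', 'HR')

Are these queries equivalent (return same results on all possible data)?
Yes, equivalent

Both queries return: [('Carol',), ('Dave',), ('Heidi',), ('Niaj',), ('Oscar',)]

Reason: OR vs IN are equivalent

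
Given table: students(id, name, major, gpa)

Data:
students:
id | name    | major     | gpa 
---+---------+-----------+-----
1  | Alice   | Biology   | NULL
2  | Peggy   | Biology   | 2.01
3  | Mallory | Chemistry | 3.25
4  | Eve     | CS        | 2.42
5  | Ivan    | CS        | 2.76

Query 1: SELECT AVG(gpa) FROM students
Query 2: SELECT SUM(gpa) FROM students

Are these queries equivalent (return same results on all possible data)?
No, not equivalent

Query 1 returns: [(2.61,)]
Query 2 returns: [(10.44,)]

Reason: AVG vs SUM give different aggregate values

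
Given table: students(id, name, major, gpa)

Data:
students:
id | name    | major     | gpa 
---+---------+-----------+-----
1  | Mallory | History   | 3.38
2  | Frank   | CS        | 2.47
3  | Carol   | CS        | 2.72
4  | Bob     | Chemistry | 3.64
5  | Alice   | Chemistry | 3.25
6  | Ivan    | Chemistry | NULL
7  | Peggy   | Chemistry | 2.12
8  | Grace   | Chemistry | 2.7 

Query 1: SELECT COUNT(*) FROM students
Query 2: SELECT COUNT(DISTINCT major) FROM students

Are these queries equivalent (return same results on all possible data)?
No, not equivalent

Query 1 returns: [(8,)]
Query 2 returns: [(3,)]

Reason: COUNT(*) counts rows, COUNT(DISTINCT major) counts unique majors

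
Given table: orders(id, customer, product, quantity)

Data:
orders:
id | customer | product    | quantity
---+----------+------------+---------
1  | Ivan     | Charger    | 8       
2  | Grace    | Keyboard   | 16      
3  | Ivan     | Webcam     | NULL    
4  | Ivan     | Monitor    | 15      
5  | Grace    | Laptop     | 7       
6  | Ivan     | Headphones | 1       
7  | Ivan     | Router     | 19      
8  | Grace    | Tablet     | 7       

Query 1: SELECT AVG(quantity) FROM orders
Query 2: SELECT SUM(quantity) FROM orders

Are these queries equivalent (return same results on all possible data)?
No, not equivalent

Query 1 returns: [(10.428571428571429,)]
Query 2 returns: [(73,)]

Reason: AVG vs SUM give different aggregate values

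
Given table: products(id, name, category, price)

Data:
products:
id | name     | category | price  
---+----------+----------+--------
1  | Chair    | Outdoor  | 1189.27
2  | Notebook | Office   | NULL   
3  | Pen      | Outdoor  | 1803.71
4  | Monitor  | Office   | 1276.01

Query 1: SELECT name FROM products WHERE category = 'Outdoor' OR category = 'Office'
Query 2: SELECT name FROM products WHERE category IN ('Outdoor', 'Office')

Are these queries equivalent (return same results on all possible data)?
Yes, equivalent

Both queries return: [('Chair',), ('Monitor',), ('Notebook',), ('Pen',)]

Reason: OR vs IN are equivalent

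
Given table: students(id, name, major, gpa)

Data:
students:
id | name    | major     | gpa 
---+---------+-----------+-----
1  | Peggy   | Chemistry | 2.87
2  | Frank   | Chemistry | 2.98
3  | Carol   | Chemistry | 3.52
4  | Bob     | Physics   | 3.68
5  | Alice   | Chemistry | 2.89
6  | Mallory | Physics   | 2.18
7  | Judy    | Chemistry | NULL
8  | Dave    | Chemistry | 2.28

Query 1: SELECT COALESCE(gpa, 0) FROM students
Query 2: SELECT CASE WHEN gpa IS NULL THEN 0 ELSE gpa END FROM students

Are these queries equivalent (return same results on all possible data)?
Yes, equivalent

Both queries return: [(0,), (2.18,), (2.28,), (2.87,), (2.89,), (2.98,), (3.52,), (3.68,)]

Reason: COALESCE vs CASE for NULL handling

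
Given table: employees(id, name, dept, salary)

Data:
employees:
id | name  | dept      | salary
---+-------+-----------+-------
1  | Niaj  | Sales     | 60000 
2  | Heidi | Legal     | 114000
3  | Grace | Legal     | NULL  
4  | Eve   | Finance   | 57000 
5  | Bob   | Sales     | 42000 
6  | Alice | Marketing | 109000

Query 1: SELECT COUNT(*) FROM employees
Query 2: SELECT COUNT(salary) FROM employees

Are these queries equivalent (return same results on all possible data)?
No, not equivalent

Query 1 returns: [(6,)]
Query 2 returns: [(5,)]

Reason: COUNT(*) includes NULLs, COUNT(column) excludes them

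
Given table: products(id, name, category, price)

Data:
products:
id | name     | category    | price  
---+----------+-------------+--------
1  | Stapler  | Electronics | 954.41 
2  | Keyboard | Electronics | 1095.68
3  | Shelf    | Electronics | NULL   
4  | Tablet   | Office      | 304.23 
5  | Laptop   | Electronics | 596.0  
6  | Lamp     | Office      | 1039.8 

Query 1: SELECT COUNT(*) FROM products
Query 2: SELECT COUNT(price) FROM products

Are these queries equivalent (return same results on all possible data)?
No, not equivalent

Query 1 returns: [(6,)]
Query 2 returns: [(5,)]

Reason: COUNT(*) includes NULLs, COUNT(column) excludes them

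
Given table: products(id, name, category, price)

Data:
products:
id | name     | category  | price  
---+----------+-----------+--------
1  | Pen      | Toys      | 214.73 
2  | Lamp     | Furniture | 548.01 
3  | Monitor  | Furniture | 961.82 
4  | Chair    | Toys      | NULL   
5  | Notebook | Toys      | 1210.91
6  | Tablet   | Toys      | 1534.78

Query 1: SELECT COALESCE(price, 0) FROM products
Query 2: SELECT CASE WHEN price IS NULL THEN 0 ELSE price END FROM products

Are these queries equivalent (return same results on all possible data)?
Yes, equivalent

Both queries return: [(0,), (214.73,), (548.01,), (961.82,), (1210.91,), (1534.78,)]

Reason: COALESCE vs CASE for NULL handling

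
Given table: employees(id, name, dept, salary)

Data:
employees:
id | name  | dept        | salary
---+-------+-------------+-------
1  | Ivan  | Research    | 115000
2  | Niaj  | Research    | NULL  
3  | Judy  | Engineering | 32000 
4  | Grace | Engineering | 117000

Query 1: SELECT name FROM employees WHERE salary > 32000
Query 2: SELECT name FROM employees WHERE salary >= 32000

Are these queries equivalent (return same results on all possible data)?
No, not equivalent

Query 1 returns: [('Ivan',), ('Grace',)]
Query 2 returns: [('Ivan',), ('Judy',), ('Grace',)]

Reason: > vs >= gives different results when salary = 32000 exists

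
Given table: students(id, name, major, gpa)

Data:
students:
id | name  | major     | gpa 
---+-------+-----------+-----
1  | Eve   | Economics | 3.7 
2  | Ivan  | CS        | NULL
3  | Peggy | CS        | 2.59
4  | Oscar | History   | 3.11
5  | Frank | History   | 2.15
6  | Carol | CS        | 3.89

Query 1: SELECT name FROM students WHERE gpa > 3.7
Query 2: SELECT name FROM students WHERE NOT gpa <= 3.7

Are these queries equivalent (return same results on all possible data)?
Yes, equivalent

Both queries return: [('Carol',)]

Reason: Both filter gpa > 3.7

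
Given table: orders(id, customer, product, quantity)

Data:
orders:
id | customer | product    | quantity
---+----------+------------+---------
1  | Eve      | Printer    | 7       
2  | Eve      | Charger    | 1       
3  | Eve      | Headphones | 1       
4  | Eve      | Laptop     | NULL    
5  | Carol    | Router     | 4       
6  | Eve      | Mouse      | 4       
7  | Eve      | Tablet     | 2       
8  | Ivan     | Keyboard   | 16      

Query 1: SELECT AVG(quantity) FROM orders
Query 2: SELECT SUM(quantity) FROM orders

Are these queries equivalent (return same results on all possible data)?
No, not equivalent

Query 1 returns: [(5.0,)]
Query 2 returns: [(35,)]

Reason: AVG vs SUM give different aggregate values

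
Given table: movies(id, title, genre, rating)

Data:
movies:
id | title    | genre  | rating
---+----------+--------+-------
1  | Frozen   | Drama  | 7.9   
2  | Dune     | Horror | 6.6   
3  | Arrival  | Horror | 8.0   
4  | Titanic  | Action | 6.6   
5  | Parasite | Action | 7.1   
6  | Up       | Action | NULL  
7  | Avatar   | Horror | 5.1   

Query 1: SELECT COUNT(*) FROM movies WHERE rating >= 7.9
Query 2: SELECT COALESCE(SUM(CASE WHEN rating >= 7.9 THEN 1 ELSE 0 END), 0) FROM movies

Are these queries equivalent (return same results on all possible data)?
Yes, equivalent

Both queries return: [(2,)]

Reason: COUNT with WHERE vs conditional SUM (COALESCE handles empty-table NULL)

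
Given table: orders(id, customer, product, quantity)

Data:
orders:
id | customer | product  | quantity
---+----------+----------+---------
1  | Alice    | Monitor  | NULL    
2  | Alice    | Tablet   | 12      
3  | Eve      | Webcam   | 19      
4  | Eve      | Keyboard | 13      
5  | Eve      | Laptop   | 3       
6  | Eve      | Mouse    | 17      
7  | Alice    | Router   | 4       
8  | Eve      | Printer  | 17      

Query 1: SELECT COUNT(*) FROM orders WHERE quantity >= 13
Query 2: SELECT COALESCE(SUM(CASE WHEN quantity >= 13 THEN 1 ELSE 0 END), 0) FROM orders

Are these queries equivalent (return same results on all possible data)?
Yes, equivalent

Both queries return: [(4,)]

Reason: COUNT with WHERE vs conditional SUM (COALESCE handles empty-table NULL)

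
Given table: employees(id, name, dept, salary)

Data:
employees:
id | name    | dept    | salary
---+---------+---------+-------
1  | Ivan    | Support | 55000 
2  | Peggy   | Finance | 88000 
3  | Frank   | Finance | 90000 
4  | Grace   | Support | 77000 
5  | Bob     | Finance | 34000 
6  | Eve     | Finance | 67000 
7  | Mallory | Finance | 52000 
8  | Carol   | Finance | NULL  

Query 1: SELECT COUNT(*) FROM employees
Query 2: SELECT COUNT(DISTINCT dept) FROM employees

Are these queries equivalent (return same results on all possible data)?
No, not equivalent

Query 1 returns: [(8,)]
Query 2 returns: [(2,)]

Reason: COUNT(*) counts rows, COUNT(DISTINCT dept) counts unique depts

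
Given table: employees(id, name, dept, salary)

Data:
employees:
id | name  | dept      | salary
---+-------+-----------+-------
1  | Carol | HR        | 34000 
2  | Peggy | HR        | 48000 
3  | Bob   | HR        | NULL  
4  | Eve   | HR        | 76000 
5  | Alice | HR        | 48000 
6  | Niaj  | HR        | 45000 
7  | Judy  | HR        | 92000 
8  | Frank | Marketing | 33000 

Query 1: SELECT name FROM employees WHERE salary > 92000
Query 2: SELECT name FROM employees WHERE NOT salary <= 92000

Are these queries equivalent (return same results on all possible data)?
Yes, equivalent

Both queries return: []

Reason: Both filter salary > 92000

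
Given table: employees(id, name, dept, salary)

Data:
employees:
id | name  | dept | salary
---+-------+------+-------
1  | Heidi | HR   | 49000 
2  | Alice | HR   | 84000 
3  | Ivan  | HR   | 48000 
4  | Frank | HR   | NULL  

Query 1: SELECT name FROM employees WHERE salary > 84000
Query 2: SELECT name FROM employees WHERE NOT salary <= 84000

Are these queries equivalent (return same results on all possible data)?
Yes, equivalent

Both queries return: []

Reason: Both filter salary > 84000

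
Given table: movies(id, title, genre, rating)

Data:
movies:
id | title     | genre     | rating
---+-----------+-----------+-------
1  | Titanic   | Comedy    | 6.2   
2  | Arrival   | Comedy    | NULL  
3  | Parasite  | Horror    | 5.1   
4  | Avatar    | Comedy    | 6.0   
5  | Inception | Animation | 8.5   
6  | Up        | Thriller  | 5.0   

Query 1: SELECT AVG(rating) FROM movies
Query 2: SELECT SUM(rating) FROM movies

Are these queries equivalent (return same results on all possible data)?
No, not equivalent

Query 1 returns: [(6.16,)]
Query 2 returns: [(30.8,)]

Reason: AVG vs SUM give different aggregate values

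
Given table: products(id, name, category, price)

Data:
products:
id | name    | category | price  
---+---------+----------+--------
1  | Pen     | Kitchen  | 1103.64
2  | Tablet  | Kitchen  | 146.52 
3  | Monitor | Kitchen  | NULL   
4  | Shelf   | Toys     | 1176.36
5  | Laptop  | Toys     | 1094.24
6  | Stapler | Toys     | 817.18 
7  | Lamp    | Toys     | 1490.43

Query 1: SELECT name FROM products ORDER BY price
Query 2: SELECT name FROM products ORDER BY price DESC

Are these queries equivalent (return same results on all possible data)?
No, not equivalent

Query 1 returns: [('Monitor',), ('Tablet',), ('Stapler',), ('Laptop',), ('Pen',), ('Shelf',), ('Lamp',)]
Query 2 returns: [('Lamp',), ('Shelf',), ('Pen',), ('Laptop',), ('Stapler',), ('Tablet',), ('Monitor',)]

Reason: ASC vs DESC gives opposite ordering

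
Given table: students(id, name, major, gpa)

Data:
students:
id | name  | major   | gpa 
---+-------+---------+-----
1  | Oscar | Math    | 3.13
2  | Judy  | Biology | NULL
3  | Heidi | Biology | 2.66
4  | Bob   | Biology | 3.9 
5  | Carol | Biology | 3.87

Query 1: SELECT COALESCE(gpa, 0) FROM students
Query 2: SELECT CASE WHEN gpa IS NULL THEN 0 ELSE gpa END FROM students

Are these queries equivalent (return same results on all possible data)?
Yes, equivalent

Both queries return: [(0,), (2.66,), (3.13,), (3.87,), (3.9,)]

Reason: COALESCE vs CASE for NULL handling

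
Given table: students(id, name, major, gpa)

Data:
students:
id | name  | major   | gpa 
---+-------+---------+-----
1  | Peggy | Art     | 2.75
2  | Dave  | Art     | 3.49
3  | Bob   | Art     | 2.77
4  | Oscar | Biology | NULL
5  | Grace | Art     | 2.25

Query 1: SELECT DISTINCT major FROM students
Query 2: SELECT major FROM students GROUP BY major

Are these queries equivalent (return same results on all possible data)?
Yes, equivalent

Both queries return: [('Art',), ('Biology',)]

Reason: Both get unique majors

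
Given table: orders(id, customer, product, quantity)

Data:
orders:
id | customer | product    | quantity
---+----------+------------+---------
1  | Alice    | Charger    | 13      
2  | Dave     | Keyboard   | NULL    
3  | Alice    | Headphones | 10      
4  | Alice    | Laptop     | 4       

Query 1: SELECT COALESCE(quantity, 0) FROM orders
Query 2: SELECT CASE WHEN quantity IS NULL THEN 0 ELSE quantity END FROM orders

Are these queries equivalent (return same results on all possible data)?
Yes, equivalent

Both queries return: [(0,), (4,), (10,), (13,)]

Reason: COALESCE vs CASE for NULL handling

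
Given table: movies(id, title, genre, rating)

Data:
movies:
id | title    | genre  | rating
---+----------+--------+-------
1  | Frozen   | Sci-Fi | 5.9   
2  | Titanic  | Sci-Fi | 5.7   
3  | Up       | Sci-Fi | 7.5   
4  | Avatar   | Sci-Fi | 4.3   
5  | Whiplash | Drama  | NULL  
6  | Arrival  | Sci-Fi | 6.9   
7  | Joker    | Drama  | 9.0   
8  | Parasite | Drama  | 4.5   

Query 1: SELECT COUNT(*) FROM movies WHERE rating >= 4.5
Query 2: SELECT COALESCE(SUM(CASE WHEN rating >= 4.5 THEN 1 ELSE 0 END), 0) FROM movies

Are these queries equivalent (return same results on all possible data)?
Yes, equivalent

Both queries return: [(6,)]

Reason: COUNT with WHERE vs conditional SUM (COALESCE handles empty-table NULL)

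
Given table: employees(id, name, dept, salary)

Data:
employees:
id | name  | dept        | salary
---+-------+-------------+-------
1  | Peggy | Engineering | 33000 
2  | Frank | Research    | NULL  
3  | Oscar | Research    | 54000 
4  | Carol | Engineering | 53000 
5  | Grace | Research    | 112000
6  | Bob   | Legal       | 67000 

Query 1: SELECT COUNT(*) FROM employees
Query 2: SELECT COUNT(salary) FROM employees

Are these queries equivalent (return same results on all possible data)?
No, not equivalent

Query 1 returns: [(6,)]
Query 2 returns: [(5,)]

Reason: COUNT(*) includes NULLs, COUNT(column) excludes them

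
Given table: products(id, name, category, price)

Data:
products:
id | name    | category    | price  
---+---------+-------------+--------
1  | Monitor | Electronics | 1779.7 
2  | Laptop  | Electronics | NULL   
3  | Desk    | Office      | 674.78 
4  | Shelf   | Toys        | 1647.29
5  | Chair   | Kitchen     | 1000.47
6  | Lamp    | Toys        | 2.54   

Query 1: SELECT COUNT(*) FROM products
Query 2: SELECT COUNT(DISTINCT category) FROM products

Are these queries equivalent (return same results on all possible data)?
No, not equivalent

Query 1 returns: [(6,)]
Query 2 returns: [(4,)]

Reason: COUNT(*) counts rows, COUNT(DISTINCT category) counts unique categorys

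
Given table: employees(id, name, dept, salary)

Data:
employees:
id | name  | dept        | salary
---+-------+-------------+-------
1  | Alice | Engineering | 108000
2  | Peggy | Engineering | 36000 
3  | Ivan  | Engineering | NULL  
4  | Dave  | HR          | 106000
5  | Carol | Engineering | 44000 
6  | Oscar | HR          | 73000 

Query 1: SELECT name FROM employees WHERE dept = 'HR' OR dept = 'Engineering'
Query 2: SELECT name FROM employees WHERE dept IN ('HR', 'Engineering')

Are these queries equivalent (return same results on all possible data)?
Yes, equivalent

Both queries return: [('Alice',), ('Carol',), ('Dave',), ('Ivan',), ('Oscar',), ('Peggy',)]

Reason: OR vs IN are equivalent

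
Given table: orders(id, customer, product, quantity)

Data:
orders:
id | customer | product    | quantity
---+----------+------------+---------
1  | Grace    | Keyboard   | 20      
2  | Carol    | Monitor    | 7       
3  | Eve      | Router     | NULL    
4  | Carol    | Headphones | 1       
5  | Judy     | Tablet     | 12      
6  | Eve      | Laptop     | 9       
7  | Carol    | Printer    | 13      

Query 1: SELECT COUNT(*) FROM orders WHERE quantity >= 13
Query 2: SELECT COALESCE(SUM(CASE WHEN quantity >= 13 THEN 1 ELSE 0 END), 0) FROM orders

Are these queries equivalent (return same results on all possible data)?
Yes, equivalent

Both queries return: [(2,)]

Reason: COUNT with WHERE vs conditional SUM (COALESCE handles empty-table NULL)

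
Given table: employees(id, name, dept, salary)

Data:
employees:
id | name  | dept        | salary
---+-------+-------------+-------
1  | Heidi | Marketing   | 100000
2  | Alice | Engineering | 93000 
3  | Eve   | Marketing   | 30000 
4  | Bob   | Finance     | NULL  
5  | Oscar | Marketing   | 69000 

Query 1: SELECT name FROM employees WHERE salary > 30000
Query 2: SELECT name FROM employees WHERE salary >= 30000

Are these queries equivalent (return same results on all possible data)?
No, not equivalent

Query 1 returns: [('Heidi',), ('Alice',), ('Oscar',)]
Query 2 returns: [('Heidi',), ('Alice',), ('Eve',), ('Oscar',)]

Reason: > vs >= gives different results when salary = 30000 exists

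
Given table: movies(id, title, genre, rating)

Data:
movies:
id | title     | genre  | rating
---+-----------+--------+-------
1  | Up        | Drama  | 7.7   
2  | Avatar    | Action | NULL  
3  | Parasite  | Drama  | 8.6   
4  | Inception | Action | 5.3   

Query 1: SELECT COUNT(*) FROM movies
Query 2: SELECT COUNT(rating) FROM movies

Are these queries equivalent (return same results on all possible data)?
No, not equivalent

Query 1 returns: [(4,)]
Query 2 returns: [(3,)]

Reason: COUNT(*) includes NULLs, COUNT(column) excludes them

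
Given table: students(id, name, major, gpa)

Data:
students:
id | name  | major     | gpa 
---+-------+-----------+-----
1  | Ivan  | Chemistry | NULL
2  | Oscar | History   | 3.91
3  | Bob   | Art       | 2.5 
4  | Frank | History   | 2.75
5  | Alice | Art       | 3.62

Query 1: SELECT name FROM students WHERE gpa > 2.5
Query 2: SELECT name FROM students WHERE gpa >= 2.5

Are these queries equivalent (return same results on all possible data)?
No, not equivalent

Query 1 returns: [('Oscar',), ('Frank',), ('Alice',)]
Query 2 returns: [('Oscar',), ('Bob',), ('Frank',), ('Alice',)]

Reason: > vs >= gives different results when gpa = 2.5 exists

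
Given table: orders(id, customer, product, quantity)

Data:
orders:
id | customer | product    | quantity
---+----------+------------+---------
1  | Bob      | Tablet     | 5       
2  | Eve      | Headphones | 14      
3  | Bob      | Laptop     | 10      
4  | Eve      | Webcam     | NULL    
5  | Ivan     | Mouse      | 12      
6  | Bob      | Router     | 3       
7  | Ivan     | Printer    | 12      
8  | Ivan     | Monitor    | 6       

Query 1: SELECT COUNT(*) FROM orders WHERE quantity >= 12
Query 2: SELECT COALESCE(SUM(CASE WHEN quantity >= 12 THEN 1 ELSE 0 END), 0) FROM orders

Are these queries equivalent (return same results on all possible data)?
Yes, equivalent

Both queries return: [(3,)]

Reason: COUNT with WHERE vs conditional SUM (COALESCE handles empty-table NULL)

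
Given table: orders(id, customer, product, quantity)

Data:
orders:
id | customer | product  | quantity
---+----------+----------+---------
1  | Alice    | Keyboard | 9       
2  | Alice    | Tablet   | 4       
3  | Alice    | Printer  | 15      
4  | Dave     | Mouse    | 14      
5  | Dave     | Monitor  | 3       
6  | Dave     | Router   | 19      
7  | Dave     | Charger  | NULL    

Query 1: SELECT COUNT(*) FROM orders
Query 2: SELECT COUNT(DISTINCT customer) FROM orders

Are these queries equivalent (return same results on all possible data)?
No, not equivalent

Query 1 returns: [(7,)]
Query 2 returns: [(2,)]

Reason: COUNT(*) counts rows, COUNT(DISTINCT customer) counts unique customers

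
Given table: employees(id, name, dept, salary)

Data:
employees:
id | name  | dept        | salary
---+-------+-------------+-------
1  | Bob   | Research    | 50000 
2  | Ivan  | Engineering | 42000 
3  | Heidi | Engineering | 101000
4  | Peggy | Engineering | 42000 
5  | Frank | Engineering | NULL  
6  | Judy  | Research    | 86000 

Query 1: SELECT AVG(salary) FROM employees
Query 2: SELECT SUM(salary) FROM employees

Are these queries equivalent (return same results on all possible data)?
No, not equivalent

Query 1 returns: [(64200.0,)]
Query 2 returns: [(321000,)]

Reason: AVG vs SUM give different aggregate values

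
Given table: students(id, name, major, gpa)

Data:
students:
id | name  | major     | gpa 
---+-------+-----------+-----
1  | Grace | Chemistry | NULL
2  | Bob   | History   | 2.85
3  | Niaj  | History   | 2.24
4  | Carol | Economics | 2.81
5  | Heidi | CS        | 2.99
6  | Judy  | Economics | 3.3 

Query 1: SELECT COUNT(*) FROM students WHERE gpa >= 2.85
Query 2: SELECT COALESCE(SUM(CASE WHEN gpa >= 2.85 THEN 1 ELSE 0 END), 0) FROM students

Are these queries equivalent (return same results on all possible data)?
Yes, equivalent

Both queries return: [(3,)]

Reason: COUNT with WHERE vs conditional SUM (COALESCE handles empty-table NULL)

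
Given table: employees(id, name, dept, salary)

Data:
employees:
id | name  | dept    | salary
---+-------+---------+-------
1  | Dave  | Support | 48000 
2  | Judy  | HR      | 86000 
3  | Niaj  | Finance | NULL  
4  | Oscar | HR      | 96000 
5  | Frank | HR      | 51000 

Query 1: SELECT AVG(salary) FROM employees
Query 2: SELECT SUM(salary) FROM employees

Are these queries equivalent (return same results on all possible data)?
No, not equivalent

Query 1 returns: [(70250.0,)]
Query 2 returns: [(281000,)]

Reason: AVG vs SUM give different aggregate values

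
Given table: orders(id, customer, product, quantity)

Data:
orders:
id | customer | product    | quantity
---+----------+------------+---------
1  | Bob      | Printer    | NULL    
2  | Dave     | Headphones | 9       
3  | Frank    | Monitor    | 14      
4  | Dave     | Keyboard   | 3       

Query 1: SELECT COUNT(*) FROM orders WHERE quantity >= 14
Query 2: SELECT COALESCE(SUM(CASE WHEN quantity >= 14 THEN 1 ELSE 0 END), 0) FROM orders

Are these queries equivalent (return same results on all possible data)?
Yes, equivalent

Both queries return: [(1,)]

Reason: COUNT with WHERE vs conditional SUM (COALESCE handles empty-table NULL)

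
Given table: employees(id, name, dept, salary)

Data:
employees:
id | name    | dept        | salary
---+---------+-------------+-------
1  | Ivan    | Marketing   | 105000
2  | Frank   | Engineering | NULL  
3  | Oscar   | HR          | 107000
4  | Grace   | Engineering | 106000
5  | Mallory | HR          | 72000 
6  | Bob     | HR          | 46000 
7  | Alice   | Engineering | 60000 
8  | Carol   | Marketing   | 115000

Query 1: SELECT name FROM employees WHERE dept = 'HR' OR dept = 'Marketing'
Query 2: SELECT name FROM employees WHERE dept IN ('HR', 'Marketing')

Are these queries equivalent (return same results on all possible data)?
Yes, equivalent

Both queries return: [('Bob',), ('Carol',), ('Ivan',), ('Mallory',), ('Oscar',)]

Reason: OR vs IN are equivalent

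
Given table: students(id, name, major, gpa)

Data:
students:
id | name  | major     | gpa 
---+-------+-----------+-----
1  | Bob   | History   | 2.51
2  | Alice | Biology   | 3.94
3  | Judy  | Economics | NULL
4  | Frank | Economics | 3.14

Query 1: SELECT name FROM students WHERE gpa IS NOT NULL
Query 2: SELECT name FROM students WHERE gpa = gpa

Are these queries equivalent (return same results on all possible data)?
Yes, equivalent

Both queries return: [('Alice',), ('Bob',), ('Frank',)]

Reason: IS NOT NULL vs self-equality (both exclude NULLs)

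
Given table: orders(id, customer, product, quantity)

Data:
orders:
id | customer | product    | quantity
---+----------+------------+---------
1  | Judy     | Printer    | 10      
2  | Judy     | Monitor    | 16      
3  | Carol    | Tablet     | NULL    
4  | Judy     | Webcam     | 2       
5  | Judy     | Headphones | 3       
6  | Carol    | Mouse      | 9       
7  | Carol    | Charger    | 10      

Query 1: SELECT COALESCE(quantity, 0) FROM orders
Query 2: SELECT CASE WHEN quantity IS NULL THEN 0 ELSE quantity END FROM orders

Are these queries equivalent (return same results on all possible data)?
Yes, equivalent

Both queries return: [(0,), (2,), (3,), (9,), (10,), (10,), (16,)]

Reason: COALESCE vs CASE for NULL handling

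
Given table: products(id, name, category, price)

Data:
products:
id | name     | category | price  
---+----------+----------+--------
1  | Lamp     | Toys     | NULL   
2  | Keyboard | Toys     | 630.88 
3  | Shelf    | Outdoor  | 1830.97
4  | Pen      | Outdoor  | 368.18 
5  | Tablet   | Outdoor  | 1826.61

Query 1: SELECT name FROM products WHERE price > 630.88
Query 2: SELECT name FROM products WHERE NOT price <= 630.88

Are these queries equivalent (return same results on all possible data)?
Yes, equivalent

Both queries return: [('Shelf',), ('Tablet',)]

Reason: Both filter price > 630.88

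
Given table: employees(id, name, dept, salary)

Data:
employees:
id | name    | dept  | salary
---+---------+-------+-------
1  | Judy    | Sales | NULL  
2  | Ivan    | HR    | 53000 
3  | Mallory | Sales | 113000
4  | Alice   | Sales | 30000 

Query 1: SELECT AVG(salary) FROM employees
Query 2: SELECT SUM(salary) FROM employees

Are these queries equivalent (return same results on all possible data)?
No, not equivalent

Query 1 returns: [(65333.333333333336,)]
Query 2 returns: [(196000,)]

Reason: AVG vs SUM give different aggregate values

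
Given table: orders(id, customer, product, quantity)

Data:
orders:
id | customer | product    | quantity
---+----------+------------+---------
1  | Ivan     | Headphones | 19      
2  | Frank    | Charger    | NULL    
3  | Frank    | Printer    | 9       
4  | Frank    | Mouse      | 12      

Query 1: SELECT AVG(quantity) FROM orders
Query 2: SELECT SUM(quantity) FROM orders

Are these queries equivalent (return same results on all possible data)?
No, not equivalent

Query 1 returns: [(13.333333333333334,)]
Query 2 returns: [(40,)]

Reason: AVG vs SUM give different aggregate values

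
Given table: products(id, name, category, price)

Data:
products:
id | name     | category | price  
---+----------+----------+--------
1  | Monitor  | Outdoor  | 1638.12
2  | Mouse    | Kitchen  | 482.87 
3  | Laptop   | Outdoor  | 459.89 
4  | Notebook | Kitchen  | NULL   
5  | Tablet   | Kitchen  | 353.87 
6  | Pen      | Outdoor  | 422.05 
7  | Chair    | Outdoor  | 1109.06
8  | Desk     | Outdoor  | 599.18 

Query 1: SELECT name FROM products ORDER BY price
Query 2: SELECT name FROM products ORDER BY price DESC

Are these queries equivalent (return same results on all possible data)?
No, not equivalent

Query 1 returns: [('Notebook',), ('Tablet',), ('Pen',), ('Laptop',), ('Mouse',), ('Desk',), ('Chair',), ('Monitor',)]
Query 2 returns: [('Monitor',), ('Chair',), ('Desk',), ('Mouse',), ('Laptop',), ('Pen',), ('Tablet',), ('Notebook',)]

Reason: ASC vs DESC gives opposite ordering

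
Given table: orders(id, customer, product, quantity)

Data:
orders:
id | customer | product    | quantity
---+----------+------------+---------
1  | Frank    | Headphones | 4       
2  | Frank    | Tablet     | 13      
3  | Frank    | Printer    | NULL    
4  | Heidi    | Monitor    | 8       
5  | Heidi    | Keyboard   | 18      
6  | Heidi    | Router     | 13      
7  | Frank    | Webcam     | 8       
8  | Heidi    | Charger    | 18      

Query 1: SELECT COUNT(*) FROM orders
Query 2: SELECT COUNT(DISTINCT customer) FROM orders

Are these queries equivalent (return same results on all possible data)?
No, not equivalent

Query 1 returns: [(8,)]
Query 2 returns: [(2,)]

Reason: COUNT(*) counts rows, COUNT(DISTINCT customer) counts unique customers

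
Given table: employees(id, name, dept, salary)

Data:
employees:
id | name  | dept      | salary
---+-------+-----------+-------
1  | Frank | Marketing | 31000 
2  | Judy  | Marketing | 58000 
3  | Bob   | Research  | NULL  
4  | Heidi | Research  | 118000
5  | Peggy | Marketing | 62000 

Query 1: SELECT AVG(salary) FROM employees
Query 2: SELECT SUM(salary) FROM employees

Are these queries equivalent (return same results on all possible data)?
No, not equivalent

Query 1 returns: [(67250.0,)]
Query 2 returns: [(269000,)]

Reason: AVG vs SUM give different aggregate values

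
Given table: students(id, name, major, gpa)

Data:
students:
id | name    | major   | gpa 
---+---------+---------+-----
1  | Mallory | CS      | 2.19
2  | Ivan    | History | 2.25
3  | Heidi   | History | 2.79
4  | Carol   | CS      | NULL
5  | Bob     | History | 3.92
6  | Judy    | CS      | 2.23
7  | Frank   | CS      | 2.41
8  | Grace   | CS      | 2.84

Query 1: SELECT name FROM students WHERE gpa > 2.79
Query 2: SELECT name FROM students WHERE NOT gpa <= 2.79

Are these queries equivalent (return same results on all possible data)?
Yes, equivalent

Both queries return: [('Bob',), ('Grace',)]

Reason: Both filter gpa > 2.79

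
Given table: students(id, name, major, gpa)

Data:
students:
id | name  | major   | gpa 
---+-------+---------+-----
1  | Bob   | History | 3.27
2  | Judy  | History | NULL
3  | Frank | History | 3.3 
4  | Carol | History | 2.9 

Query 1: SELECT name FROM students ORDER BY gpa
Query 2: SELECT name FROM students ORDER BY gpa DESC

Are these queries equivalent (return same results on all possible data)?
No, not equivalent

Query 1 returns: [('Judy',), ('Carol',), ('Bob',), ('Frank',)]
Query 2 returns: [('Frank',), ('Bob',), ('Carol',), ('Judy',)]

Reason: ASC vs DESC gives opposite ordering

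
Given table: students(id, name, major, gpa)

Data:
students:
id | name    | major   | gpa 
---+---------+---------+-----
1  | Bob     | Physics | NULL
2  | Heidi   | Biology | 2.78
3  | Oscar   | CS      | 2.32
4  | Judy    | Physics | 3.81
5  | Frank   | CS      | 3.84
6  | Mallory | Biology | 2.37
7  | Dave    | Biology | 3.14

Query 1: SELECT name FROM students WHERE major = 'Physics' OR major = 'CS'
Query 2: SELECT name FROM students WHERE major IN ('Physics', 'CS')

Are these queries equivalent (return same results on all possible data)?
Yes, equivalent

Both queries return: [('Bob',), ('Frank',), ('Judy',), ('Oscar',)]

Reason: OR vs IN are equivalent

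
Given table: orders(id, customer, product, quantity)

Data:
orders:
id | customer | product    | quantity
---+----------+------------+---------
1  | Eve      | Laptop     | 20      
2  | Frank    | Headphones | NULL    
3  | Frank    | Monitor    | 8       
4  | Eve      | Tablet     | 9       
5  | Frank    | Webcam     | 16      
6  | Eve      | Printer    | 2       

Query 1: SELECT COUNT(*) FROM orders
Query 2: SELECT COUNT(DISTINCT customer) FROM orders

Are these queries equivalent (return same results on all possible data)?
No, not equivalent

Query 1 returns: [(6,)]
Query 2 returns: [(2,)]

Reason: COUNT(*) counts rows, COUNT(DISTINCT customer) counts unique customers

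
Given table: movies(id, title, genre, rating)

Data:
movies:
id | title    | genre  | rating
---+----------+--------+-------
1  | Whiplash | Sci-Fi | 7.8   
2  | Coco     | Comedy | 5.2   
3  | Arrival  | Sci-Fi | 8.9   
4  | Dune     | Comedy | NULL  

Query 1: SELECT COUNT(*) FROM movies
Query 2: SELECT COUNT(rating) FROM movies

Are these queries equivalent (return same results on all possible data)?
No, not equivalent

Query 1 returns: [(4,)]
Query 2 returns: [(3,)]

Reason: COUNT(*) includes NULLs, COUNT(column) excludes them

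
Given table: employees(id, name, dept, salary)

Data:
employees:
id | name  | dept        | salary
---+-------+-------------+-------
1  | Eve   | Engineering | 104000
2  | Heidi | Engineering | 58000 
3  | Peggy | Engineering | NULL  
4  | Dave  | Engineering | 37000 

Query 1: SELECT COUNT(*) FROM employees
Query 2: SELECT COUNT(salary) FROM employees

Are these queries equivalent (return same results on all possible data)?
No, not equivalent

Query 1 returns: [(4,)]
Query 2 returns: [(3,)]

Reason: COUNT(*) includes NULLs, COUNT(column) excludes them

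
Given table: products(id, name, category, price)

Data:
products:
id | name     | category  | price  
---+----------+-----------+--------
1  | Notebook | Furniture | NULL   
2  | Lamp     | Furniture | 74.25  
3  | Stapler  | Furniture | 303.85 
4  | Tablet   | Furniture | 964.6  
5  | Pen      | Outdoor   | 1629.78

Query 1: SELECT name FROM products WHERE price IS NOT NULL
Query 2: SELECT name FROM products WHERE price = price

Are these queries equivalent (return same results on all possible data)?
Yes, equivalent

Both queries return: [('Lamp',), ('Pen',), ('Stapler',), ('Tablet',)]

Reason: IS NOT NULL vs self-equality (both exclude NULLs)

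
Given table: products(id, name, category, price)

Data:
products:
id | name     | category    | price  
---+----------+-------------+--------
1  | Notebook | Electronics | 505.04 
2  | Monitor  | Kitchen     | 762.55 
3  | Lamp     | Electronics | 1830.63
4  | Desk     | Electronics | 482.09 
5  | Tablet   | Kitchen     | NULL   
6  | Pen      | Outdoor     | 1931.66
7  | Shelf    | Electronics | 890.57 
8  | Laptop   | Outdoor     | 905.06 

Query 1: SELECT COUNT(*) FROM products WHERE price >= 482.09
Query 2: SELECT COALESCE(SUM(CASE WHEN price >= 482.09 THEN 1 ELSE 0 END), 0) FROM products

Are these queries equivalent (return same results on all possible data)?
Yes, equivalent

Both queries return: [(7,)]

Reason: COUNT with WHERE vs conditional SUM (COALESCE handles empty-table NULL)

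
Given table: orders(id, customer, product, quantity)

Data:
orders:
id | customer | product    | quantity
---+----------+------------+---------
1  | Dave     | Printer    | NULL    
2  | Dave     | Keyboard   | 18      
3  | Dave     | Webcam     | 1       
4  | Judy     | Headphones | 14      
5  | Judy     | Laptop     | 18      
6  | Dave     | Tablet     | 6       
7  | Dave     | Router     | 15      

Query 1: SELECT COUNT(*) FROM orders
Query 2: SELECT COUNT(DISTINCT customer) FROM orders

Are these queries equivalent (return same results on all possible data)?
No, not equivalent

Query 1 returns: [(7,)]
Query 2 returns: [(2,)]

Reason: COUNT(*) counts rows, COUNT(DISTINCT customer) counts unique customers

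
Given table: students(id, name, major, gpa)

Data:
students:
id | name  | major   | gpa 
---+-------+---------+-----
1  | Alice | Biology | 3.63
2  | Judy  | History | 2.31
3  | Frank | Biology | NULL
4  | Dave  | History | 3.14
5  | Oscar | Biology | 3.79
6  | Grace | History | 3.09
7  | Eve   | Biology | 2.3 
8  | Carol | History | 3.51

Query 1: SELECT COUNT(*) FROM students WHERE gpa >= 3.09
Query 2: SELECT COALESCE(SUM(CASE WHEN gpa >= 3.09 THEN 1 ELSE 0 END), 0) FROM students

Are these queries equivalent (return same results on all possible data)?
Yes, equivalent

Both queries return: [(5,)]

Reason: COUNT with WHERE vs conditional SUM (COALESCE handles empty-table NULL)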